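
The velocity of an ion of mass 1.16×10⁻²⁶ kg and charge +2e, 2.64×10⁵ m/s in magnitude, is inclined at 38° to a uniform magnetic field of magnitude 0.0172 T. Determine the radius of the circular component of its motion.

r ≈ 0.342 m

v⊥ = v sinθ = 2.64×10⁵·sin38° ≈ 1.625×10⁵ m/s.
r = m v⊥/(|q|B) = (1.16×10⁻²⁶)(1.625×10⁵)/((3.204×10⁻¹⁹)(0.0172)) ≈ 0.342 m.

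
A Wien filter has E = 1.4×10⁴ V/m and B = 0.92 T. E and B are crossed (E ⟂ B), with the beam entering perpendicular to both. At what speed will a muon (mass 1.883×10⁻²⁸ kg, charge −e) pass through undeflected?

v = 1.5×10⁴ m/s

For undeflected motion the electric and magnetic forces balance: qE = qvB.
v = E/B = 1.4×10⁴/0.92 = 1.5×10⁴ m/s.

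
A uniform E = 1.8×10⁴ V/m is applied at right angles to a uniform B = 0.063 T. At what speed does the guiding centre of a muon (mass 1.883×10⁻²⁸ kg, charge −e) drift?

The steady drift has the magnetic force balancing the electric force, so v_d = E/B.
v_d = 1.8×10⁴/0.063 = 2.9×10⁵ m/s.

v_d ≈ 2.9×10⁵ m/s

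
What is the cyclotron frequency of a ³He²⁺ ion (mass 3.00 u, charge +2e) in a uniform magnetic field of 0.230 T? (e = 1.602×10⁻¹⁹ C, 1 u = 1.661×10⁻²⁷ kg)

f ≈ 2.35×10⁶ Hz

f = |q|B/(2πm).
f = (3.204×10⁻¹⁹)(0.230)/(2π·4.983×10⁻²⁷) ≈ 2.35×10⁶ Hz.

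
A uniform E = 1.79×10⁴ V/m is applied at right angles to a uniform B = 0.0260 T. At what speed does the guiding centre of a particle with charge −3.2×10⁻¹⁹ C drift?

v_d ≈ 6.88×10⁵ m/s

The E×B drift speed is v_d = E/B.
v_d = 1.79×10⁴/0.0260 = 6.88×10⁵ m/s.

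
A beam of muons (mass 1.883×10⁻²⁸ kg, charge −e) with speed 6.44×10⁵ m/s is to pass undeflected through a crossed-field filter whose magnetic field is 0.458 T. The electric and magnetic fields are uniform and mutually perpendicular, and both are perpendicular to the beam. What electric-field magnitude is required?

For straight-line motion qE = qvB, so E = vB.
E = 6.44×10⁵ × 0.458 = 2.95×10⁵ V/m.

E = 2.95×10⁵ V/m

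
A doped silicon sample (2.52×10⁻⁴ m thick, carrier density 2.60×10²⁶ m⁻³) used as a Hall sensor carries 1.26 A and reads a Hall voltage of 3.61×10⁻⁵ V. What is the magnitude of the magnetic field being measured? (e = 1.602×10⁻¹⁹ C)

B ≈ 0.301 T

From V_H = IB/(n e t), B = V_H n e t / I.
B = (3.61×10⁻⁵)(2.60×10²⁶)(1.602×10⁻¹⁹)(2.52×10⁻⁴)/1.26 ≈ 0.301 T.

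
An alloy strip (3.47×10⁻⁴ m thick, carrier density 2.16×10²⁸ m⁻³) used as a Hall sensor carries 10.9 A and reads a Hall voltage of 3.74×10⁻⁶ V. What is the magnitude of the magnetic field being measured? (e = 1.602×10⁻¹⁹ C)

From V_H = IB/(n e t), B = V_H n e t / I.
B = (3.74×10⁻⁶)(2.16×10²⁸)(1.602×10⁻¹⁹)(3.47×10⁻⁴)/10.9 ≈ 0.412 T.

B ≈ 0.412 T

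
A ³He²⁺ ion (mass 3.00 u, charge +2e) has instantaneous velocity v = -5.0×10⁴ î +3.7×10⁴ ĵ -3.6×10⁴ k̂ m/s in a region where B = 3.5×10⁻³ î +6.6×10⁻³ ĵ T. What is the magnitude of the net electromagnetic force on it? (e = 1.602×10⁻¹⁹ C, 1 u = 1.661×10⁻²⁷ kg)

|F| ≈ 1.71×10⁻¹⁶ N

v×B = (238, -126, -460) N/C.
F = q v×B = (3.204×10⁻¹⁹ C)·(238, -126, -460) = (7.61×10⁻¹⁷, -4.04×10⁻¹⁷, -1.47×10⁻¹⁶) N.
|F| = 1.71×10⁻¹⁶ N.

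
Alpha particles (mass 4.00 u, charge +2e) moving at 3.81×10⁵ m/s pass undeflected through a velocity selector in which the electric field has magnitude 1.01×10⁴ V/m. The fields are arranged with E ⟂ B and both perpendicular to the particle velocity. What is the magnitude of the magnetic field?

B = 0.0265 T

Balance of forces in the selector: qE = qvB ⇒ B = E/v.
B = 1.01×10⁴/3.81×10⁵ = 0.0265 T.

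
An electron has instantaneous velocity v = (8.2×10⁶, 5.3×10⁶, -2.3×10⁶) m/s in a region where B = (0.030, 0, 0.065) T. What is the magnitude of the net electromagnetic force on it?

|F| ≈ 1.14×10⁻¹³ N

v×B = (3.44×10⁵, -6.02×10⁵, -1.59×10⁵) N/C.
F = q v×B = (−1.602×10⁻¹⁹ C)·(3.44×10⁵, -6.02×10⁵, -1.59×10⁵) = (-5.52×10⁻¹⁴, 9.64×10⁻¹⁴, 2.55×10⁻¹⁴) N.
|F| = 1.14×10⁻¹³ N.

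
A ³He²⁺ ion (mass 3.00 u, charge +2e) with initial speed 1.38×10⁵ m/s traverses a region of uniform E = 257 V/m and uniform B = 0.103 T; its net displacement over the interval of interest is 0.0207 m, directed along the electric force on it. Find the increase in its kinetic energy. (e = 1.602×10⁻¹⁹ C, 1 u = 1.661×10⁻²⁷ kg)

ΔKE ≈ 1.70×10⁻¹⁸ J

The magnetic force is always ⟂ v and does no work; only the electric force changes KE.
ΔKE = F_E · d = |q|E d = (3.204×10⁻¹⁹)(257)(0.0207) ≈ 1.70×10⁻¹⁸ J.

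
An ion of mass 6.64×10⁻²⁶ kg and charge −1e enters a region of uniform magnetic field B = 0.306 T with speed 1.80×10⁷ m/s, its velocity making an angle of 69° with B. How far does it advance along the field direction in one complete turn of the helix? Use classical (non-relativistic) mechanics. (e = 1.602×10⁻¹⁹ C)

v∥ = v cosθ = 1.80×10⁷·cos69° ≈ 6.451×10⁶ m/s.
T = 2πm/(|q|B) = 2π(6.64×10⁻²⁶)/((1.602×10⁻¹⁹)(0.306)) ≈ 8.511×10⁻⁶ s.
pitch = v∥ T = (6.451×10⁶)(8.511×10⁻⁶) ≈ 54.9 m.

p ≈ 54.9 m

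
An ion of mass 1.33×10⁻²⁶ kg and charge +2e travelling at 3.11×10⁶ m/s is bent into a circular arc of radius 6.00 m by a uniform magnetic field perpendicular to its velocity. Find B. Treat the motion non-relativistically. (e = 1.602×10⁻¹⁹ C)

B ≈ 0.0215 T

From |q|vB = mv²/r, B = mv/(|q|r).
B = (1.33×10⁻²⁶)(3.11×10⁶)/((3.204×10⁻¹⁹)(6.00)) ≈ 0.0215 T.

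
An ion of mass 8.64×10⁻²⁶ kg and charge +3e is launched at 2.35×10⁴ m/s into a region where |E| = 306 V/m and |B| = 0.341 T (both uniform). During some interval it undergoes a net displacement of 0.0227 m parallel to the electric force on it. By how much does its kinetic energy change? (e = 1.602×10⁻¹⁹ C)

ΔKE ≈ 3.34×10⁻¹⁸ J

The magnetic force is always ⟂ v and does no work; only the electric force changes KE.
ΔKE = F_E · d = |q|E d = (4.806×10⁻¹⁹)(306)(0.0227) ≈ 3.34×10⁻¹⁸ J.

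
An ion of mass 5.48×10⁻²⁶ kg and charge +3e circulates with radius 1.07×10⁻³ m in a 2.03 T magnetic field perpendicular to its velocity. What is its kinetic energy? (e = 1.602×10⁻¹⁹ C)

KE ≈ 9.94×10⁻¹⁸ J

v = |q|Br/m, then KE = ½mv² = (qBr)²/(2m).
v = (4.806×10⁻¹⁹)(2.03)(1.07×10⁻³)/5.48×10⁻²⁶ ≈ 1.905×10⁴ m/s.
KE = ½(5.48×10⁻²⁶)(1.905×10⁴)² ≈ 9.94×10⁻¹⁸ J.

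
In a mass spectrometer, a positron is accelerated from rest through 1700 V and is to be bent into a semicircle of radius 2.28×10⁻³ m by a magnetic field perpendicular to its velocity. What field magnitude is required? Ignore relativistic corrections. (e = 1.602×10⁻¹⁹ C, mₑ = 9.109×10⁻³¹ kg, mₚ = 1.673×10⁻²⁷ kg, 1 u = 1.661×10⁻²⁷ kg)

v = √(2|q|V/m) = √(2·1.602×10⁻¹⁹·1700/9.109×10⁻³¹) ≈ 2.445×10⁷ m/s.
B = mv/(|q|r) = (9.109×10⁻³¹)(2.445×10⁷)/((1.602×10⁻¹⁹)(2.28×10⁻³)) ≈ 0.0610 T.

B ≈ 0.0610 T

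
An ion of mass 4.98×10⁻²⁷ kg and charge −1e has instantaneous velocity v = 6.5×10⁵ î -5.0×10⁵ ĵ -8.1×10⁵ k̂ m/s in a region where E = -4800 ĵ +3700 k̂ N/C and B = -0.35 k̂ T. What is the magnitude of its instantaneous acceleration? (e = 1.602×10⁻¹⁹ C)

|a| ≈ 9.11×10¹² m/s²

v×B = (1.75×10⁵, 2.28×10⁵, 0) N/C.
E + v×B = (1.75×10⁵, 2.23×10⁵, 3700) N/C.
F = q(E + v×B) = (−1.602×10⁻¹⁹ C)·(1.75×10⁵, 2.23×10⁵, 3700) = (-2.80×10⁻¹⁴, -3.57×10⁻¹⁴, -5.93×10⁻¹⁶) N.
|a| = |F|/m = 4.538×10⁻¹⁴/4.98×10⁻²⁷ ≈ 9.11×10¹² m/s².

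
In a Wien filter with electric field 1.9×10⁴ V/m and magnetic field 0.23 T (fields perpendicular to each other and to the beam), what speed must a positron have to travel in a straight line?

Zero net Lorentz force requires |qE| = |q v×B|, i.e. E = vB.
v = E/B = 1.9×10⁴/0.23 = 8.3×10⁴ m/s.

v = 8.3×10⁴ m/s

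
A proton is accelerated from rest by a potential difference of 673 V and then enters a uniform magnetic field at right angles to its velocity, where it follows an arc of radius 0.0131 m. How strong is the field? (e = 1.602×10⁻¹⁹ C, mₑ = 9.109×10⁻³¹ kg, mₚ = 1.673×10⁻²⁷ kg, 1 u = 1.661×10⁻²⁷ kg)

B ≈ 0.286 T

v = √(2|q|V/m) = √(2·1.602×10⁻¹⁹·673/1.673×10⁻²⁷) ≈ 3.590×10⁵ m/s.
B = mv/(|q|r) = (1.673×10⁻²⁷)(3.590×10⁵)/((1.602×10⁻¹⁹)(0.0131)) ≈ 0.286 T.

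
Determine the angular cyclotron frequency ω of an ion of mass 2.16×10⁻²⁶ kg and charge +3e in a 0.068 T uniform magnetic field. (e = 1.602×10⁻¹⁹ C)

ω ≈ 1.5×10⁶ rad/s

ω = |q|B/m.
ω = (4.806×10⁻¹⁹)(0.068)/2.16×10⁻²⁶ ≈ 1.5×10⁶ rad/s.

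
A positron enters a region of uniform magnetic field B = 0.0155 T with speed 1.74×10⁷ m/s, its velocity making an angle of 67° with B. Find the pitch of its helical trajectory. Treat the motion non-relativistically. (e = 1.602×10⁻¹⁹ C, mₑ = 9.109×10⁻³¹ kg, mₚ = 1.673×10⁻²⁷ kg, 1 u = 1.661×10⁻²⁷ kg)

v∥ = v cosθ = 1.74×10⁷·cos67° ≈ 6.799×10⁶ m/s.
T = 2πm/(|q|B) = 2π(9.109×10⁻³¹)/((1.602×10⁻¹⁹)(0.0155)) ≈ 2.305×10⁻⁹ s.
pitch = v∥ T = (6.799×10⁶)(2.305×10⁻⁹) ≈ 0.0157 m.

p ≈ 0.0157 m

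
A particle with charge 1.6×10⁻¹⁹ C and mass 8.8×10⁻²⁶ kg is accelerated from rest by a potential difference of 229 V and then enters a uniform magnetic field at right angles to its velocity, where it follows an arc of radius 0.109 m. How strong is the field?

B ≈ 0.146 T

v = √(2|q|V/m) = √(2·1.6×10⁻¹⁹·229/8.8×10⁻²⁶) ≈ 2.886×10⁴ m/s.
B = mv/(|q|r) = (8.8×10⁻²⁶)(2.886×10⁴)/((1.6×10⁻¹⁹)(0.109)) ≈ 0.146 T.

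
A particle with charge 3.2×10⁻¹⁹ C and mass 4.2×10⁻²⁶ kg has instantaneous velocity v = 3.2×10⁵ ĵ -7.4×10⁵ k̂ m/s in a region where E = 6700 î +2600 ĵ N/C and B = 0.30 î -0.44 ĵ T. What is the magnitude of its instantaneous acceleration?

|a| ≈ 3.04×10¹² m/s²

v×B = (-3.26×10⁵, -2.22×10⁵, -9.60×10⁴) N/C.
E + v×B = (-3.19×10⁵, -2.19×10⁵, -9.60×10⁴) N/C.
F = q(E + v×B) = (3.2×10⁻¹⁹ C)·(-3.19×10⁵, -2.19×10⁵, -9.60×10⁴) = (-1.02×10⁻¹³, -7.02×10⁻¹⁴, -3.07×10⁻¹⁴) N.
|a| = |F|/m = 1.276×10⁻¹³/4.2×10⁻²⁶ ≈ 3.04×10¹² m/s².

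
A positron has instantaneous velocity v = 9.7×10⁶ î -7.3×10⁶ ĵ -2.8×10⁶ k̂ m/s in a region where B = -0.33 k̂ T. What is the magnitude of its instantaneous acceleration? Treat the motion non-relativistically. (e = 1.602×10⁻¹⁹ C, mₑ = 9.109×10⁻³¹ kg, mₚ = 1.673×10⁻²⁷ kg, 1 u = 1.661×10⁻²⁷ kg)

|a| ≈ 7.05×10¹⁷ m/s²

v×B = (2.41×10⁶, 3.20×10⁶, 0) N/C.
F = q v×B = (1.602×10⁻¹⁹ C)·(2.41×10⁶, 3.20×10⁶, 0) = (3.86×10⁻¹³, 5.13×10⁻¹³, 0) N.
|a| = |F|/m = 6.418×10⁻¹³/9.109×10⁻³¹ ≈ 7.05×10¹⁷ m/s².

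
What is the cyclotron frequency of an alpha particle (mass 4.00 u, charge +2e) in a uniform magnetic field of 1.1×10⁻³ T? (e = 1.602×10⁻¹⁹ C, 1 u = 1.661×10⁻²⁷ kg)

f = |q|B/(2πm).
f = (3.204×10⁻¹⁹)(1.1×10⁻³)/(2π·6.644×10⁻²⁷) ≈ 8400 Hz.

f ≈ 8400 Hz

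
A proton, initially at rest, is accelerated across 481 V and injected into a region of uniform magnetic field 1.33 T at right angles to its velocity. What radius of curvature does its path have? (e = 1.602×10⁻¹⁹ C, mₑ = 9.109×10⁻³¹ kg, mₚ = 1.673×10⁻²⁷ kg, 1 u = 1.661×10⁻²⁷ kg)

Acceleration: |q|V = ½mv² ⇒ v = √(2|q|V/m) = √(2·1.602×10⁻¹⁹·481/1.673×10⁻²⁷) ≈ 3.035×10⁵ m/s.
In the field: r = mv/(|q|B) = (1.673×10⁻²⁷)(3.035×10⁵)/((1.602×10⁻¹⁹)(1.33)) ≈ 2.38×10⁻³ m.

r ≈ 2.38×10⁻³ m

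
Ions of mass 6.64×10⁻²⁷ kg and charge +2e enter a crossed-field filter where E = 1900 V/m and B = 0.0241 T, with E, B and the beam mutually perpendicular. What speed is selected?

v = 7.88×10⁴ m/s

For undeflected motion the electric and magnetic forces balance: qE = qvB.
v = E/B = 1900/0.0241 = 7.88×10⁴ m/s.
The result is independent of the particle's charge and mass.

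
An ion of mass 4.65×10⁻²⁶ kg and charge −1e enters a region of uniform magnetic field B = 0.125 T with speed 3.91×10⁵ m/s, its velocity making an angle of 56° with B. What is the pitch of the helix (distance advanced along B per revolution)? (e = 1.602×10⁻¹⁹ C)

v∥ = v cosθ = 3.91×10⁵·cos56° ≈ 2.186×10⁵ m/s.
T = 2πm/(|q|B) = 2π(4.65×10⁻²⁶)/((1.602×10⁻¹⁹)(0.125)) ≈ 1.459×10⁻⁵ s.
pitch = v∥ T = (2.186×10⁵)(1.459×10⁻⁵) ≈ 3.19 m.

p ≈ 3.19 m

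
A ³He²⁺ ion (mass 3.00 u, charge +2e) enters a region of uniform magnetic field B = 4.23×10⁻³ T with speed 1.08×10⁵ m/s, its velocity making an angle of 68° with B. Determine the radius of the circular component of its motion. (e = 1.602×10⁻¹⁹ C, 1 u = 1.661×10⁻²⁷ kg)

r ≈ 0.368 m

v⊥ = v sinθ = 1.08×10⁵·sin68° ≈ 1.001×10⁵ m/s.
r = m v⊥/(|q|B) = (4.983×10⁻²⁷)(1.001×10⁵)/((3.204×10⁻¹⁹)(4.23×10⁻³)) ≈ 0.368 m.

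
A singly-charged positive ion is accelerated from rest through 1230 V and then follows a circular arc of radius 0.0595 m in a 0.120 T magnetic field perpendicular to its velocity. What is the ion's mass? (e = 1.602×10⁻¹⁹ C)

Combine |q|V = ½mv² and r = mv/(|q|B): eliminate v to get m = qB²r²/(2V).
m = (1.602×10⁻¹⁹)(0.120)²(0.0595)²/(2·1230) ≈ 3.32×10⁻²⁷ kg.

m ≈ 3.32×10⁻²⁷ kg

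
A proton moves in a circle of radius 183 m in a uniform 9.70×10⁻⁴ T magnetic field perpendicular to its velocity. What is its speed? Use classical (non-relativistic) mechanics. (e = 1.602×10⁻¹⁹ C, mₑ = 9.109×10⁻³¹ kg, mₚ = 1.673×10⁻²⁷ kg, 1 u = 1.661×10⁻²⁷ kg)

From |q|vB = mv²/r, v = |q|Br/m.
v = (1.602×10⁻¹⁹)(9.70×10⁻⁴)(183)/1.673×10⁻²⁷ ≈ 1.70×10⁷ m/s.

v ≈ 1.70×10⁷ m/s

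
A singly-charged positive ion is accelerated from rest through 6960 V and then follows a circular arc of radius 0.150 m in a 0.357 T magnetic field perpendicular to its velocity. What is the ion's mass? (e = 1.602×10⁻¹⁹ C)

m ≈ 3.30×10⁻²⁶ kg

Combine |q|V = ½mv² and r = mv/(|q|B): eliminate v to get m = qB²r²/(2V).
m = (1.602×10⁻¹⁹)(0.357)²(0.150)²/(2·6960) ≈ 3.30×10⁻²⁶ kg.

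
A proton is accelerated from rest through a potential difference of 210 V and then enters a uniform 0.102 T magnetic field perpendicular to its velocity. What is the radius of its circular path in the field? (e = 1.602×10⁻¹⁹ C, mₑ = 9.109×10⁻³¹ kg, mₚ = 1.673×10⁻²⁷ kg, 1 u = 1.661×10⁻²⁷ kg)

r ≈ 0.0205 m

Acceleration: |q|V = ½mv² ⇒ v = √(2|q|V/m) = √(2·1.602×10⁻¹⁹·210/1.673×10⁻²⁷) ≈ 2.005×10⁵ m/s.
In the field: r = mv/(|q|B) = (1.673×10⁻²⁷)(2.005×10⁵)/((1.602×10⁻¹⁹)(0.102)) ≈ 0.0205 m.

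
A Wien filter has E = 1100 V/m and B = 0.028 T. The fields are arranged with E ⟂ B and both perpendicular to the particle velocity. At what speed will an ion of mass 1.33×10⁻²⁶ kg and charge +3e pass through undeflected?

Zero net Lorentz force requires |qE| = |q v×B|, i.e. E = vB.
v = E/B = 1100/0.028 = 3.9×10⁴ m/s.

v = 3.9×10⁴ m/s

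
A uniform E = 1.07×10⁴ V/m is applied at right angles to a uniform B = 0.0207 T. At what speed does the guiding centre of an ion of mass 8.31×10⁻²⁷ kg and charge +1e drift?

The E×B drift speed is v_d = E/B.
v_d = 1.07×10⁴/0.0207 = 5.17×10⁵ m/s.

v_d ≈ 5.17×10⁵ m/s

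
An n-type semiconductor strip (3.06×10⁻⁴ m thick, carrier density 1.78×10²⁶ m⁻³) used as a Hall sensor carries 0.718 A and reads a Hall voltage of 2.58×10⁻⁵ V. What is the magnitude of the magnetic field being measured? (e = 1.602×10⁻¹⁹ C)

From V_H = IB/(n e t), B = V_H n e t / I.
B = (2.58×10⁻⁵)(1.78×10²⁶)(1.602×10⁻¹⁹)(3.06×10⁻⁴)/0.718 ≈ 0.314 T.

B ≈ 0.314 T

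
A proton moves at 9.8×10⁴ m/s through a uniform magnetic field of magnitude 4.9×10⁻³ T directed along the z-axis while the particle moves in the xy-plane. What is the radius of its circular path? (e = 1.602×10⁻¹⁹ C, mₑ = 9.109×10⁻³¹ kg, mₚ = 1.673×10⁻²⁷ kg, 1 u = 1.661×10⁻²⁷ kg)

r ≈ 0.21 m

The magnetic force provides the centripetal force: |q|vB = mv²/r.
r = mv/(|q|B) = (1.673×10⁻²⁷)(9.8×10⁴)/((1.602×10⁻¹⁹)(4.9×10⁻³)) ≈ 0.21 m.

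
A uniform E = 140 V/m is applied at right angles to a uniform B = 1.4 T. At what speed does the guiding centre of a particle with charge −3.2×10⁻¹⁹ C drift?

v_d ≈ 100 m/s

The steady drift has the magnetic force balancing the electric force, so v_d = E/B.
v_d = 140/1.4 = 100 m/s.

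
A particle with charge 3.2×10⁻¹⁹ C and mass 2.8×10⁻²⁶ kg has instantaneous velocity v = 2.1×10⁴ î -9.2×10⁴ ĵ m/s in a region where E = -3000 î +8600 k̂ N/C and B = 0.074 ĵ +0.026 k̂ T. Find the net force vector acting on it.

v×B = (-2390, -546, 1550) N/C.
E + v×B = (-5390, -546, 1.02×10⁴) N/C.
F = q(E + v×B) = (3.2×10⁻¹⁹ C)·(-5390, -546, 1.02×10⁴) = (-1.73×10⁻¹⁵, -1.75×10⁻¹⁶, 3.25×10⁻¹⁵) N.

F ≈ (-1.73×10⁻¹⁵, -1.75×10⁻¹⁶, 3.25×10⁻¹⁵) N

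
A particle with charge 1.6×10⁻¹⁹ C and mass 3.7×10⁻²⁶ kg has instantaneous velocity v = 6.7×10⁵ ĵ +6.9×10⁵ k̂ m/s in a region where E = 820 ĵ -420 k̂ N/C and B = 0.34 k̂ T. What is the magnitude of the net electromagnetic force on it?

v×B = (2.28×10⁵, 0, 0) N/C.
E + v×B = (2.28×10⁵, 820, -420) N/C.
F = q(E + v×B) = (1.6×10⁻¹⁹ C)·(2.28×10⁵, 820, -420) = (3.64×10⁻¹⁴, 1.31×10⁻¹⁶, -6.72×10⁻¹⁷) N.
|F| = 3.64×10⁻¹⁴ N.

|F| ≈ 3.64×10⁻¹⁴ N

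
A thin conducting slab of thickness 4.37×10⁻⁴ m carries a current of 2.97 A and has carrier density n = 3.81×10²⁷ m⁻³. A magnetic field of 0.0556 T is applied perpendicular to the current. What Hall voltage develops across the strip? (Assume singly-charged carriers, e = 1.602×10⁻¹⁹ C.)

V_H ≈ 6.19×10⁻⁷ V

V_H = IB/(n e t).
V_H = (2.97)(0.0556)/((3.81×10²⁷)(1.602×10⁻¹⁹)(4.37×10⁻⁴)) ≈ 6.19×10⁻⁷ V.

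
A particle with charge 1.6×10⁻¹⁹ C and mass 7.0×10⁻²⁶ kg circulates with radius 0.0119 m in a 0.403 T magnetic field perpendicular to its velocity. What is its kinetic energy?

v = |q|Br/m, then KE = ½mv² = (qBr)²/(2m).
v = (1.6×10⁻¹⁹)(0.403)(0.0119)/7.0×10⁻²⁶ ≈ 1.096×10⁴ m/s.
KE = ½(7.0×10⁻²⁶)(1.096×10⁴)² ≈ 4.21×10⁻¹⁸ J = 26.3 eV.

KE ≈ 26.3 eV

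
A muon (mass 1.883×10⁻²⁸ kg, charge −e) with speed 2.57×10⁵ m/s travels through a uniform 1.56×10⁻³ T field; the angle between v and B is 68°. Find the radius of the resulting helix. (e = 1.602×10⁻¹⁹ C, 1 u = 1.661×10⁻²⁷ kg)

v⊥ = v sinθ = 2.57×10⁵·sin68° ≈ 2.383×10⁵ m/s.
r = m v⊥/(|q|B) = (1.883×10⁻²⁸)(2.383×10⁵)/((1.602×10⁻¹⁹)(1.56×10⁻³)) ≈ 0.180 m.

r ≈ 0.180 m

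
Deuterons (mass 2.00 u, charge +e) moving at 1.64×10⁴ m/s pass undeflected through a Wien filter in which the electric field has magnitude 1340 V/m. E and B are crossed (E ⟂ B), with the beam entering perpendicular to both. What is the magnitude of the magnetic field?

Balance of forces in the selector: qE = qvB ⇒ B = E/v.
B = 1340/1.64×10⁴ = 0.0817 T.

B = 0.0817 T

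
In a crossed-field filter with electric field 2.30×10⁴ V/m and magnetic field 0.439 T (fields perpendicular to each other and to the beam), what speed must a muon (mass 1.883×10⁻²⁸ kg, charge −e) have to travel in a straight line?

v = 5.24×10⁴ m/s

Straight-line motion ⇒ electric and magnetic forces cancel, so E = vB.
v = E/B = 2.30×10⁴/0.439 = 5.24×10⁴ m/s.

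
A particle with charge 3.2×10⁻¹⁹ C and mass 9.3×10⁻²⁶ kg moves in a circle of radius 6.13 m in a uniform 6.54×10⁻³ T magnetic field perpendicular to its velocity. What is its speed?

v ≈ 1.38×10⁵ m/s

From |q|vB = mv²/r, v = |q|Br/m.
v = (3.2×10⁻¹⁹)(6.54×10⁻³)(6.13)/9.3×10⁻²⁶ ≈ 1.38×10⁵ m/s.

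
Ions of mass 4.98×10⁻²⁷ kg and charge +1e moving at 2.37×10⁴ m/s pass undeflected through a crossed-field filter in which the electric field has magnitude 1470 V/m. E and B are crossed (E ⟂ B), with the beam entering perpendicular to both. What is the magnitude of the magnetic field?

B = 0.0620 T

Balance of forces in the selector: qE = qvB ⇒ B = E/v.
B = 1470/2.37×10⁴ = 0.0620 T.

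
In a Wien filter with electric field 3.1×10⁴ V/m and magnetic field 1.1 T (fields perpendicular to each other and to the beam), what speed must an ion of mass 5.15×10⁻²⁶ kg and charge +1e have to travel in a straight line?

v = 2.8×10⁴ m/s

Zero net Lorentz force requires |qE| = |q v×B|, i.e. E = vB.
v = E/B = 3.1×10⁴/1.1 = 2.8×10⁴ m/s.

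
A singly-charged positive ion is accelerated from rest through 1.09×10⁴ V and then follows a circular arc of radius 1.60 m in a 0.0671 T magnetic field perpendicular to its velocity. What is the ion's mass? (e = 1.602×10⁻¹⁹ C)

Combine |q|V = ½mv² and r = mv/(|q|B): eliminate v to get m = qB²r²/(2V).
m = (1.602×10⁻¹⁹)(0.0671)²(1.60)²/(2·1.09×10⁴) ≈ 8.47×10⁻²⁶ kg.

m ≈ 8.47×10⁻²⁶ kg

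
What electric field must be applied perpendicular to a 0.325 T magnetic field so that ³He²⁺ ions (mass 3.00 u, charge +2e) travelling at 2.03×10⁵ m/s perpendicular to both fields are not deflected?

E = 6.60×10⁴ V/m

For straight-line motion qE = qvB, so E = vB.
E = 2.03×10⁵ × 0.325 = 6.60×10⁴ V/m.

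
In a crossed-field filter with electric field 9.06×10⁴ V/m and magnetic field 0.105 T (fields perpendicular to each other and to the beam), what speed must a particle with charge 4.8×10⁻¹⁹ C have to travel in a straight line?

v = 8.63×10⁵ m/s

Straight-line motion ⇒ electric and magnetic forces cancel, so E = vB.
v = E/B = 9.06×10⁴/0.105 = 8.63×10⁵ m/s.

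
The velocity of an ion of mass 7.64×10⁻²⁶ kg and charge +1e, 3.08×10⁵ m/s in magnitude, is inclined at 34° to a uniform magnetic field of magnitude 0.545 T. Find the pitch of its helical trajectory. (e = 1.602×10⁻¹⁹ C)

p ≈ 1.40 m

v∥ = v cosθ = 3.08×10⁵·cos34° ≈ 2.553×10⁵ m/s.
T = 2πm/(|q|B) = 2π(7.64×10⁻²⁶)/((1.602×10⁻¹⁹)(0.545)) ≈ 5.498×10⁻⁶ s.
pitch = v∥ T = (2.553×10⁵)(5.498×10⁻⁶) ≈ 1.40 m.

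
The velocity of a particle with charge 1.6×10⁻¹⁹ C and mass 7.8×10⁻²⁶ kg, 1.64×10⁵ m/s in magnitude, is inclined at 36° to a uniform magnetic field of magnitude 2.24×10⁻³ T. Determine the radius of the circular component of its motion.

r ≈ 21.0 m

v⊥ = v sinθ = 1.64×10⁵·sin36° ≈ 9.640×10⁴ m/s.
r = m v⊥/(|q|B) = (7.8×10⁻²⁶)(9.640×10⁴)/((1.6×10⁻¹⁹)(2.24×10⁻³)) ≈ 21.0 m.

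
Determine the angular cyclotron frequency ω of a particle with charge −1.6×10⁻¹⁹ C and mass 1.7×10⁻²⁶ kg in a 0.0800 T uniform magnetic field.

ω = |q|B/m.
ω = (1.6×10⁻¹⁹)(0.0800)/1.7×10⁻²⁶ ≈ 7.53×10⁵ rad/s.

ω ≈ 7.53×10⁵ rad/s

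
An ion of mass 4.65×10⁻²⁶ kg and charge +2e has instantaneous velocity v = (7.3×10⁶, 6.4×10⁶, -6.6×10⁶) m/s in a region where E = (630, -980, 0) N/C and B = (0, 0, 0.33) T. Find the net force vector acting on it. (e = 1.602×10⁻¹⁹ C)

F ≈ (6.77×10⁻¹³, -7.72×10⁻¹³, 0) N

v×B = (2.11×10⁶, -2.41×10⁶, 0) N/C.
E + v×B = (2.11×10⁶, -2.41×10⁶, 0) N/C.
F = q(E + v×B) = (3.204×10⁻¹⁹ C)·(2.11×10⁶, -2.41×10⁶, 0) = (6.77×10⁻¹³, -7.72×10⁻¹³, 0) N.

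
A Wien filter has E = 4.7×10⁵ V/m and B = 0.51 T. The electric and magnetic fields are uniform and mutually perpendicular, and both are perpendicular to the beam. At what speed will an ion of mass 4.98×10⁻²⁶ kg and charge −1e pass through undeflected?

v = 9.2×10⁵ m/s

Straight-line motion ⇒ electric and magnetic forces cancel, so E = vB.
v = E/B = 4.7×10⁵/0.51 = 9.2×10⁵ m/s.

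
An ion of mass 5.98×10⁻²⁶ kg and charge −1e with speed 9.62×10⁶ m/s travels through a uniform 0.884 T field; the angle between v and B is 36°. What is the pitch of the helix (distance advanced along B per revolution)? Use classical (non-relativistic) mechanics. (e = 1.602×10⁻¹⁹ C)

v∥ = v cosθ = 9.62×10⁶·cos36° ≈ 7.783×10⁶ m/s.
T = 2πm/(|q|B) = 2π(5.98×10⁻²⁶)/((1.602×10⁻¹⁹)(0.884)) ≈ 2.653×10⁻⁶ s.
pitch = v∥ T = (7.783×10⁶)(2.653×10⁻⁶) ≈ 20.6 m.

p ≈ 20.6 m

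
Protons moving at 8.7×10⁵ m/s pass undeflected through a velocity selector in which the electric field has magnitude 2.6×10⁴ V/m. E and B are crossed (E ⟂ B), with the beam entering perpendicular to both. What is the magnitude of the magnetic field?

Balance of forces in the selector: qE = qvB ⇒ B = E/v.
B = 2.6×10⁴/8.7×10⁵ = 0.030 T.

B = 0.030 T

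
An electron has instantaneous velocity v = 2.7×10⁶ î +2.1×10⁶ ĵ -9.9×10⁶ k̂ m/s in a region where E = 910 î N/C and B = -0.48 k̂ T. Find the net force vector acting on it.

v×B = (-1.01×10⁶, 1.30×10⁶, 0) N/C.
E + v×B = (-1.01×10⁶, 1.30×10⁶, 0) N/C.
F = q(E + v×B) = (−1.602×10⁻¹⁹ C)·(-1.01×10⁶, 1.30×10⁶, 0) = (1.61×10⁻¹³, -2.08×10⁻¹³, 0) N.

F ≈ (1.61×10⁻¹³, -2.08×10⁻¹³, 0) N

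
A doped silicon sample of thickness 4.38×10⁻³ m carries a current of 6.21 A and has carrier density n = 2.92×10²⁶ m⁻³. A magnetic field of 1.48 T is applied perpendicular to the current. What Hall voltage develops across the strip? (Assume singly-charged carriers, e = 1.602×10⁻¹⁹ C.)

V_H = IB/(n e t).
V_H = (6.21)(1.48)/((2.92×10²⁶)(1.602×10⁻¹⁹)(4.38×10⁻³)) ≈ 4.49×10⁻⁵ V.

V_H ≈ 4.49×10⁻⁵ V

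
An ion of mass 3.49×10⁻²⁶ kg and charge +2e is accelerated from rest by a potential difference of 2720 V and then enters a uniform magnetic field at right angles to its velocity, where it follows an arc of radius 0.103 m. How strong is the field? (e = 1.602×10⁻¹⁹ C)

v = √(2|q|V/m) = √(2·3.204×10⁻¹⁹·2720/3.49×10⁻²⁶) ≈ 2.235×10⁵ m/s.
B = mv/(|q|r) = (3.49×10⁻²⁶)(2.235×10⁵)/((3.204×10⁻¹⁹)(0.103)) ≈ 0.236 T.

B ≈ 0.236 T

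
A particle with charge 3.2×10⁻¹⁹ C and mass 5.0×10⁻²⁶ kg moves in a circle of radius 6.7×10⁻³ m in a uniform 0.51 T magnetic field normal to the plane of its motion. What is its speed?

From |q|vB = mv²/r, v = |q|Br/m.
v = (3.2×10⁻¹⁹)(0.51)(6.7×10⁻³)/5.0×10⁻²⁶ ≈ 2.2×10⁴ m/s.

v ≈ 2.2×10⁴ m/s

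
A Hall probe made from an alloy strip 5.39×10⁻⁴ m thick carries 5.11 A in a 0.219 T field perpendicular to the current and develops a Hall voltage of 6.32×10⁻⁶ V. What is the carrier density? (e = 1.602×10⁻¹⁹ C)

From V_H = IB/(n e t), n = IB/(V_H e t).
n = (5.11)(0.219)/((6.32×10⁻⁶)(1.602×10⁻¹⁹)(5.39×10⁻⁴)) ≈ 2.05×10²⁷ m⁻³.

n ≈ 2.05×10²⁷ m⁻³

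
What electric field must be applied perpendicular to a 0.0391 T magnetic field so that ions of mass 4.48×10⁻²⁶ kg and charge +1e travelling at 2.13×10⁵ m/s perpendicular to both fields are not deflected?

For straight-line motion qE = qvB, so E = vB.
E = 2.13×10⁵ × 0.0391 = 8330 V/m.

E = 8330 V/m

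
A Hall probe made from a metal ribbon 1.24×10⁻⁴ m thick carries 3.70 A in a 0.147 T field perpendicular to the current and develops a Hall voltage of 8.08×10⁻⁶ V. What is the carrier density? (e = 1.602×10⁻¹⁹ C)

n ≈ 3.39×10²⁷ m⁻³

From V_H = IB/(n e t), n = IB/(V_H e t).
n = (3.70)(0.147)/((8.08×10⁻⁶)(1.602×10⁻¹⁹)(1.24×10⁻⁴)) ≈ 3.39×10²⁷ m⁻³.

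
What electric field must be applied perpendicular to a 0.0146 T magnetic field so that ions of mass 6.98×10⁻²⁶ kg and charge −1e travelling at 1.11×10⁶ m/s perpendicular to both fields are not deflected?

For straight-line motion qE = qvB, so E = vB.
E = 1.11×10⁶ × 0.0146 = 1.62×10⁴ V/m.

E = 1.62×10⁴ V/m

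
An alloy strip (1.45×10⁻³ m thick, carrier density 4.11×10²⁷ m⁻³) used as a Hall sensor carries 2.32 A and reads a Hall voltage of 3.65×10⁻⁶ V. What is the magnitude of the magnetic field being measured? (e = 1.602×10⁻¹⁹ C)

From V_H = IB/(n e t), B = V_H n e t / I.
B = (3.65×10⁻⁶)(4.11×10²⁷)(1.602×10⁻¹⁹)(1.45×10⁻³)/2.32 ≈ 1.50 T.

B ≈ 1.50 T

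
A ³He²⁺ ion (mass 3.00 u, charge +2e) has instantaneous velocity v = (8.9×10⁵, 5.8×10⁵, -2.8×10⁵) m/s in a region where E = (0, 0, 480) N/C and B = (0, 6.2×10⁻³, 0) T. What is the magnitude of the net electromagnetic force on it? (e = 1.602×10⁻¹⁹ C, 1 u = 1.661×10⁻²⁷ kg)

|F| ≈ 2.00×10⁻¹⁵ N

v×B = (1740, 0, 5520) N/C.
E + v×B = (1740, 0, 6000) N/C.
F = q(E + v×B) = (3.204×10⁻¹⁹ C)·(1740, 0, 6000) = (5.56×10⁻¹⁶, 0, 1.92×10⁻¹⁵) N.
|F| = 2.00×10⁻¹⁵ N.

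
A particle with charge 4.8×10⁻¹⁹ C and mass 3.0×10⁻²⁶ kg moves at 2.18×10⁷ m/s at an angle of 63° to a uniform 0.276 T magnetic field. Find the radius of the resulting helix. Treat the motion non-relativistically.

r ≈ 4.40 m

v⊥ = v sinθ = 2.18×10⁷·sin63° ≈ 1.942×10⁷ m/s.
r = m v⊥/(|q|B) = (3.0×10⁻²⁶)(1.942×10⁷)/((4.8×10⁻¹⁹)(0.276)) ≈ 4.40 m.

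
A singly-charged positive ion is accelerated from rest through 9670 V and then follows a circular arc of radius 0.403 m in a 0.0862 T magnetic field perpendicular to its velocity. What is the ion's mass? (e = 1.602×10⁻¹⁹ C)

Combine |q|V = ½mv² and r = mv/(|q|B): eliminate v to get m = qB²r²/(2V).
m = (1.602×10⁻¹⁹)(0.0862)²(0.403)²/(2·9670) ≈ 1.00×10⁻²⁶ kg.

m ≈ 1.00×10⁻²⁶ kg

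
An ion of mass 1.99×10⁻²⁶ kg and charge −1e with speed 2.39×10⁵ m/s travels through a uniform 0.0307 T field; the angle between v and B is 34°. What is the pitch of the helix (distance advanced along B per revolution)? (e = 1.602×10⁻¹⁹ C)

p ≈ 5.04 m

v∥ = v cosθ = 2.39×10⁵·cos34° ≈ 1.981×10⁵ m/s.
T = 2πm/(|q|B) = 2π(1.99×10⁻²⁶)/((1.602×10⁻¹⁹)(0.0307)) ≈ 2.542×10⁻⁵ s.
pitch = v∥ T = (1.981×10⁵)(2.542×10⁻⁵) ≈ 5.04 m.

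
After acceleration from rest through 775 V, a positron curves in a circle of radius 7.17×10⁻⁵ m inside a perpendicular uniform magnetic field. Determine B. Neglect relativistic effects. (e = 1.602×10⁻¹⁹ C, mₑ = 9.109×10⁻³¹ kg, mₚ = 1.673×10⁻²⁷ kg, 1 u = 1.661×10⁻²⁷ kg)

B ≈ 1.31 T

v = √(2|q|V/m) = √(2·1.602×10⁻¹⁹·775/9.109×10⁻³¹) ≈ 1.651×10⁷ m/s.
B = mv/(|q|r) = (9.109×10⁻³¹)(1.651×10⁷)/((1.602×10⁻¹⁹)(7.17×10⁻⁵)) ≈ 1.31 T.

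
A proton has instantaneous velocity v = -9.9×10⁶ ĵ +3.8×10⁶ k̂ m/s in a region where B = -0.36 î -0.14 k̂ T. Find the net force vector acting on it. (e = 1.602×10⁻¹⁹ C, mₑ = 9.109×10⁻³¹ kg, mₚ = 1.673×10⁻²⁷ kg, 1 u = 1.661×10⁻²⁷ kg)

F ≈ (2.22×10⁻¹³, -2.19×10⁻¹³, -5.71×10⁻¹³) N

v×B = (1.39×10⁶, -1.37×10⁶, -3.56×10⁶) N/C.
F = q v×B = (1.602×10⁻¹⁹ C)·(1.39×10⁶, -1.37×10⁶, -3.56×10⁶) = (2.22×10⁻¹³, -2.19×10⁻¹³, -5.71×10⁻¹³) N.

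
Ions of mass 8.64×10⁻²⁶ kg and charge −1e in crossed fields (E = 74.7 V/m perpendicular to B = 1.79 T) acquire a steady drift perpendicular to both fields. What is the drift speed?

In crossed fields the guiding centre drifts at v_d = |E×B|/B² = E/B, independent of charge and mass.
v_d = 74.7/1.79 = 41.7 m/s.

v_d ≈ 41.7 m/s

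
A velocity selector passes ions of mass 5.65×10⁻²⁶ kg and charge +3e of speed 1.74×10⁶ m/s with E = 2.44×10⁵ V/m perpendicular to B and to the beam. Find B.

B = 0.140 T

Balance of forces in the selector: qE = qvB ⇒ B = E/v.
B = 2.44×10⁵/1.74×10⁶ = 0.140 T.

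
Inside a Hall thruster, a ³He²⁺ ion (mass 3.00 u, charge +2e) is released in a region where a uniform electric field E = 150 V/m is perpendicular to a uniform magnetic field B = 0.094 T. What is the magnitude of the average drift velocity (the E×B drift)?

The steady drift has the magnetic force balancing the electric force, so v_d = E/B.
v_d = 150/0.094 = 1600 m/s.

v_d ≈ 1600 m/s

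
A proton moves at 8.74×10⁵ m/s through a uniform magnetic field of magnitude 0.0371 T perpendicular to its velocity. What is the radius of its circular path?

The magnetic force provides the centripetal force: |q|vB = mv²/r.
r = mv/(|q|B) = (1.673×10⁻²⁷)(8.74×10⁵)/((1.602×10⁻¹⁹)(0.0371)) ≈ 0.246 m.

r ≈ 0.246 m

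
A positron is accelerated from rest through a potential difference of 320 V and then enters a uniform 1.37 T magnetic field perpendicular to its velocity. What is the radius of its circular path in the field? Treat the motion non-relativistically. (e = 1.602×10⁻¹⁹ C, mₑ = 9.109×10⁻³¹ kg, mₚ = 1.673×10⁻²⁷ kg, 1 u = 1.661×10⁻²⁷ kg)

Acceleration: |q|V = ½mv² ⇒ v = √(2|q|V/m) = √(2·1.602×10⁻¹⁹·320/9.109×10⁻³¹) ≈ 1.061×10⁷ m/s.
In the field: r = mv/(|q|B) = (9.109×10⁻³¹)(1.061×10⁷)/((1.602×10⁻¹⁹)(1.37)) ≈ 4.40×10⁻⁵ m.

r ≈ 4.40×10⁻⁵ m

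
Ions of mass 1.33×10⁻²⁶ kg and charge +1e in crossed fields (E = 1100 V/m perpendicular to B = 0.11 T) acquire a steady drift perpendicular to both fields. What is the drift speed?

In crossed fields the guiding centre drifts at v_d = |E×B|/B² = E/B, independent of charge and mass.
v_d = 1100/0.11 = 1.0×10⁴ m/s.

v_d ≈ 1.0×10⁴ m/s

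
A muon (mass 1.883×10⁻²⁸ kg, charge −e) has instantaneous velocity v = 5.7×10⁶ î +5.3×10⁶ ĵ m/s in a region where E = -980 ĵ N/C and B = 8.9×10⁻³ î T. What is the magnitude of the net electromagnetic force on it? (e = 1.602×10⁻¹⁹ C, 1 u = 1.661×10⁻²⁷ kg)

v×B = (0, 0, -4.72×10⁴) N/C.
E + v×B = (0, -980, -4.72×10⁴) N/C.
F = q(E + v×B) = (−1.602×10⁻¹⁹ C)·(0, -980, -4.72×10⁴) = (0, 1.57×10⁻¹⁶, 7.56×10⁻¹⁵) N.
|F| = 7.56×10⁻¹⁵ N.

|F| ≈ 7.56×10⁻¹⁵ N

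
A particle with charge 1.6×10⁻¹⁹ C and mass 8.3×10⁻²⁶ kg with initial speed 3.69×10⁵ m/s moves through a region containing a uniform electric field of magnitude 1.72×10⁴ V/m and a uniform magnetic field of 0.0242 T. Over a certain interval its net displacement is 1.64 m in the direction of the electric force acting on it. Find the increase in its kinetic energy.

The magnetic force is always ⟂ v and does no work; only the electric force changes KE.
ΔKE = F_E · d = |q|E d = (1.6×10⁻¹⁹)(1.72×10⁴)(1.64) ≈ 4.51×10⁻¹⁵ J.

ΔKE ≈ 4.51×10⁻¹⁵ J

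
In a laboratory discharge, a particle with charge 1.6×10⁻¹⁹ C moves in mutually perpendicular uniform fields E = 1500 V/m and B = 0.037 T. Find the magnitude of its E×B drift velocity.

The E×B drift speed is v_d = E/B.
v_d = 1500/0.037 = 4.1×10⁴ m/s.

v_d ≈ 4.1×10⁴ m/s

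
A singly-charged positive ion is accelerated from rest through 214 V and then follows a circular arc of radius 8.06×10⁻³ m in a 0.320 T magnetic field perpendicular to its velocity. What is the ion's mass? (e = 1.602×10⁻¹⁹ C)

Combine |q|V = ½mv² and r = mv/(|q|B): eliminate v to get m = qB²r²/(2V).
m = (1.602×10⁻¹⁹)(0.320)²(8.06×10⁻³)²/(2·214) ≈ 2.49×10⁻²⁷ kg.

m ≈ 2.49×10⁻²⁷ kg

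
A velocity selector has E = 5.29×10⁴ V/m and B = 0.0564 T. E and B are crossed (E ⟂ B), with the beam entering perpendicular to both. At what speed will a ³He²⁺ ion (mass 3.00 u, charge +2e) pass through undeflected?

Straight-line motion ⇒ electric and magnetic forces cancel, so E = vB.
v = E/B = 5.29×10⁴/0.0564 = 9.38×10⁵ m/s.

v = 9.38×10⁵ m/s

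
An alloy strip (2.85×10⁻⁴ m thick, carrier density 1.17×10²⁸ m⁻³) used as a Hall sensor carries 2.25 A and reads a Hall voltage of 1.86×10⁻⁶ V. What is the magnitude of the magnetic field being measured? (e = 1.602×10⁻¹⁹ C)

From V_H = IB/(n e t), B = V_H n e t / I.
B = (1.86×10⁻⁶)(1.17×10²⁸)(1.602×10⁻¹⁹)(2.85×10⁻⁴)/2.25 ≈ 0.442 T.

B ≈ 0.442 T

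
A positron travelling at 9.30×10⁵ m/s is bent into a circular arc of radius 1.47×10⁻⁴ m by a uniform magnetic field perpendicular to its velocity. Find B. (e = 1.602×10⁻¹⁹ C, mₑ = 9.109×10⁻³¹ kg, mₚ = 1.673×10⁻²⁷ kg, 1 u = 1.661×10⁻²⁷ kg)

From |q|vB = mv²/r, B = mv/(|q|r).
B = (9.109×10⁻³¹)(9.30×10⁵)/((1.602×10⁻¹⁹)(1.47×10⁻⁴)) ≈ 0.0360 T.

B ≈ 0.0360 T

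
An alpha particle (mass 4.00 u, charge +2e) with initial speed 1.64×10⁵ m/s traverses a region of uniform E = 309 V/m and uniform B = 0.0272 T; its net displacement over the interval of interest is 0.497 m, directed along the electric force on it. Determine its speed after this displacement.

v_f ≈ 2.04×10⁵ m/s

B does no work; ΔKE = |q|E d.
½mv_f² = ½mv₀² + |q|Ed = ½(6.644×10⁻²⁷)(1.64×10⁵)² + (3.204×10⁻¹⁹)(309)(0.497) ≈ 8.935×10⁻¹⁷ J + 4.920×10⁻¹⁷ J ≈ 1.386×10⁻¹⁶ J.
v_f = √(2·1.386×10⁻¹⁶/6.644×10⁻²⁷) ≈ 2.04×10⁵ m/s.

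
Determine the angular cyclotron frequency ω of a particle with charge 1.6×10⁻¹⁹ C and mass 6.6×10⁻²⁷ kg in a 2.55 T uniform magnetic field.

ω ≈ 6.18×10⁷ rad/s

ω = |q|B/m.
ω = (1.6×10⁻¹⁹)(2.55)/6.6×10⁻²⁷ ≈ 6.18×10⁷ rad/s.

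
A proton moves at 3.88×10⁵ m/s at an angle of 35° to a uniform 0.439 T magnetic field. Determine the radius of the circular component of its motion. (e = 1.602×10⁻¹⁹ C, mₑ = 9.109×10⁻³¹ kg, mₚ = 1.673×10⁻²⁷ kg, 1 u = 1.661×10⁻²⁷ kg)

r ≈ 5.29×10⁻³ m

v⊥ = v sinθ = 3.88×10⁵·sin35° ≈ 2.225×10⁵ m/s.
r = m v⊥/(|q|B) = (1.673×10⁻²⁷)(2.225×10⁵)/((1.602×10⁻¹⁹)(0.439)) ≈ 5.29×10⁻³ m.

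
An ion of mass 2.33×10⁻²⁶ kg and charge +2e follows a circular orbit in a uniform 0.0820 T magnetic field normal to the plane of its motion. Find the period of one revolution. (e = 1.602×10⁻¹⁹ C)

T ≈ 5.57×10⁻⁶ s

The cyclotron period depends only on m, q, B: T = 2πm/(|q|B).
T = 2π(2.33×10⁻²⁶)/((3.204×10⁻¹⁹)(0.0820)) ≈ 5.57×10⁻⁶ s.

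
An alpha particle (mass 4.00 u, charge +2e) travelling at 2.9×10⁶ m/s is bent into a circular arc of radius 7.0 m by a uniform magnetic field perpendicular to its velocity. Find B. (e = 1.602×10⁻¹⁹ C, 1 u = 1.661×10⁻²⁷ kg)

From |q|vB = mv²/r, B = mv/(|q|r).
B = (6.644×10⁻²⁷)(2.9×10⁶)/((3.204×10⁻¹⁹)(7.0)) ≈ 8.6×10⁻³ T.

B ≈ 8.6×10⁻³ T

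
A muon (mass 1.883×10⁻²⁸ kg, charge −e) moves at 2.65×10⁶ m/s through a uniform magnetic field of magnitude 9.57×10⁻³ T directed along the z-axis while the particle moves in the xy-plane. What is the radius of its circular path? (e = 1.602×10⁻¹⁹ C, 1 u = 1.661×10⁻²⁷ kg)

r ≈ 0.325 m

The magnetic force provides the centripetal force: |q|vB = mv²/r.
r = mv/(|q|B) = (1.883×10⁻²⁸)(2.65×10⁶)/((1.602×10⁻¹⁹)(9.57×10⁻³)) ≈ 0.325 m.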